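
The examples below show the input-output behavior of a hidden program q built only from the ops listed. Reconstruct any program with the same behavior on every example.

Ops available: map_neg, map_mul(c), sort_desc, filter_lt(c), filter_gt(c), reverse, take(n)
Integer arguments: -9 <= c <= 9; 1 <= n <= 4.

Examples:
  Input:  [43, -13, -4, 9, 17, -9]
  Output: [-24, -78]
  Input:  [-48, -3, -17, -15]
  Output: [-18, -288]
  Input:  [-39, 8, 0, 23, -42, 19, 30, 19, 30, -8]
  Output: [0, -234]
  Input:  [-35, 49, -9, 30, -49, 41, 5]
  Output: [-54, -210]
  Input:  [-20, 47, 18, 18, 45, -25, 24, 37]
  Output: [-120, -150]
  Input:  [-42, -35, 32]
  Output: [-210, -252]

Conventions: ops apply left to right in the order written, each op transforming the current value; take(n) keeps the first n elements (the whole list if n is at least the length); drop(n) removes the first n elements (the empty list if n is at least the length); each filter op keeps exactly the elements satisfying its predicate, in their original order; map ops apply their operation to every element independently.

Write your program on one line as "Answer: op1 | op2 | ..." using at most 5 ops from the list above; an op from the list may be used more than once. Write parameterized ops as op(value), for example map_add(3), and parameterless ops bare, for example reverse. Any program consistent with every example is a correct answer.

filter_lt(2) | take(2) | sort_desc | map_mul(6)

Check, running the answer program on each example:
  [43, -13, -4, 9, 17, -9] -> [-13, -4, -9] -> [-13, -4] -> [-4, -13] -> [-24, -78]
  [-48, -3, -17, -15] -> [-48, -3, -17, -15] -> [-48, -3] -> [-3, -48] -> [-18, -288]
  [-39, 8, 0, 23, -42, 19, 30, 19, 30, -8] -> [-39, 0, -42, -8] -> [-39, 0] -> [0, -39] -> [0, -234]
  [-35, 49, -9, 30, -49, 41, 5] -> [-35, -9, -49] -> [-35, -9] -> [-9, -35] -> [-54, -210]
  [-20, 47, 18, 18, 45, -25, 24, 37] -> [-20, -25] -> [-20, -25] -> [-20, -25] -> [-120, -150]
  [-42, -35, 32] -> [-42, -35] -> [-42, -35] -> [-35, -42] -> [-210, -252]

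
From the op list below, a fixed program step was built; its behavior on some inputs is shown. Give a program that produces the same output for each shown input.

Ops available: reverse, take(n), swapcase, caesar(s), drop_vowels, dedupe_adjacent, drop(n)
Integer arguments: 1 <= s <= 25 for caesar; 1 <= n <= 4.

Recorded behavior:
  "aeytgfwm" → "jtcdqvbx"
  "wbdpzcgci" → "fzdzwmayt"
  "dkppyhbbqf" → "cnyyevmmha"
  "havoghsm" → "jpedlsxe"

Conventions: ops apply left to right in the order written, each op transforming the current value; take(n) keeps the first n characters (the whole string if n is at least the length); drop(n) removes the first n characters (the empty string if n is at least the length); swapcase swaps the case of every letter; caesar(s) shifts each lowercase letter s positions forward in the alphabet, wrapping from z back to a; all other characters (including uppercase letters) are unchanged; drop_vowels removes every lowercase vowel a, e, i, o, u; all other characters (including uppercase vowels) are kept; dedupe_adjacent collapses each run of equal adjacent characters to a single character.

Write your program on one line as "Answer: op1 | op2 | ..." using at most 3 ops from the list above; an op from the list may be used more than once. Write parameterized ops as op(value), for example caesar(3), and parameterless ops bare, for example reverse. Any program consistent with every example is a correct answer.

caesar(1) | reverse | caesar(22)

Check, running the answer program on each example:
  "aeytgfwm" -> "bfzuhgxn" -> "nxghuzfb" -> "jtcdqvbx"
  "wbdpzcgci" -> "xceqadhdj" -> "jdhdaqecx" -> "fzdzwmayt"
  "dkppyhbbqf" -> "elqqziccrg" -> "grccizqqle" -> "cnyyevmmha"
  "havoghsm" -> "ibwphitn" -> "ntihpwbi" -> "jpedlsxe"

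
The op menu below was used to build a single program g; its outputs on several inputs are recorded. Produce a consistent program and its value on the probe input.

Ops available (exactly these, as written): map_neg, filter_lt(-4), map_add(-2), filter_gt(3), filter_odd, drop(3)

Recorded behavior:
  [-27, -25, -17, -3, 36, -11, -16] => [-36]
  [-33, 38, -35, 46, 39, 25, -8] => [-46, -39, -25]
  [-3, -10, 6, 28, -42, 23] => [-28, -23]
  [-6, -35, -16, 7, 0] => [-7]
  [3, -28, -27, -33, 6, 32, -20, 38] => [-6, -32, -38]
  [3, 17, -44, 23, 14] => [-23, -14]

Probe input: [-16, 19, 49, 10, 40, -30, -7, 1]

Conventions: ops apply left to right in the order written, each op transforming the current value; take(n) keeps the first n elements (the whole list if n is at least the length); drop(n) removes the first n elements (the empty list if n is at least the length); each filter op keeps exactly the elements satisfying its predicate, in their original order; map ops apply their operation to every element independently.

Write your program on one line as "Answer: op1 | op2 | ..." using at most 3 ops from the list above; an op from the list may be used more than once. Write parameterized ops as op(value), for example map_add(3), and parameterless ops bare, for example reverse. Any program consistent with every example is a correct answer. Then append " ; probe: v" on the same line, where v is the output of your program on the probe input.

drop(3) | filter_gt(3) | map_neg ; probe: [-10, -40]

Check, running the answer program on each example:
  [-27, -25, -17, -3, 36, -11, -16] -> [-3, 36, -11, -16] -> [36] -> [-36]
  [-33, 38, -35, 46, 39, 25, -8] -> [46, 39, 25, -8] -> [46, 39, 25] -> [-46, -39, -25]
  [-3, -10, 6, 28, -42, 23] -> [28, -42, 23] -> [28, 23] -> [-28, -23]
  [-6, -35, -16, 7, 0] -> [7, 0] -> [7] -> [-7]
  [3, -28, -27, -33, 6, 32, -20, 38] -> [-33, 6, 32, -20, 38] -> [6, 32, 38] -> [-6, -32, -38]
  [3, 17, -44, 23, 14] -> [23, 14] -> [23, 14] -> [-23, -14]
  probe: [-16, 19, 49, 10, 40, -30, -7, 1] -> [10, 40, -30, -7, 1] -> [10, 40] -> [-10, -40]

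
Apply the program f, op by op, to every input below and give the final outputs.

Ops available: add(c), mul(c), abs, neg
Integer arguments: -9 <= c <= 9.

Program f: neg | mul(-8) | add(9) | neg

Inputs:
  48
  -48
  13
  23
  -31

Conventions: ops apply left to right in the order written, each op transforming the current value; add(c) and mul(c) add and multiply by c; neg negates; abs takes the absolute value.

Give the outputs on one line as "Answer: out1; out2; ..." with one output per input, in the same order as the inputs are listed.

-393; 375; -113; -193; 239

Execution, op by op:
  48 -> -48 -> 384 -> 393 -> -393
  -48 -> 48 -> -384 -> -375 -> 375
  13 -> -13 -> 104 -> 113 -> -113
  23 -> -23 -> 184 -> 193 -> -193
  -31 -> 31 -> -248 -> -239 -> 239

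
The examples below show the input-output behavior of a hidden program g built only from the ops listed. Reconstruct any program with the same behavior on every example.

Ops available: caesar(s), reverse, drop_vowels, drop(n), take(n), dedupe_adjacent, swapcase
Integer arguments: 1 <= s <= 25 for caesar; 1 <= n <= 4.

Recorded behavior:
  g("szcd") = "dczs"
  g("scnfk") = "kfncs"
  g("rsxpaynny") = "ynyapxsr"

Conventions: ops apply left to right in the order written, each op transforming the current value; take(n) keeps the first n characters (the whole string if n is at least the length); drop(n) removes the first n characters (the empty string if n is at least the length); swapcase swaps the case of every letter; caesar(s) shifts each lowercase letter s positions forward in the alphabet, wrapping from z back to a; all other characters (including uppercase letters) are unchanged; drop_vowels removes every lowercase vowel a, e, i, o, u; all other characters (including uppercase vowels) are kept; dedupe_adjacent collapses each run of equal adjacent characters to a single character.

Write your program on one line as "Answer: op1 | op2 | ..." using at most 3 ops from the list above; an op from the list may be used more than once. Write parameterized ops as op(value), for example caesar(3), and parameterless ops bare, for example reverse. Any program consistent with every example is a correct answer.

dedupe_adjacent | reverse

Check, running the answer program on each example:
  "szcd" -> "szcd" -> "dczs"
  "scnfk" -> "scnfk" -> "kfncs"
  "rsxpaynny" -> "rsxpayny" -> "ynyapxsr"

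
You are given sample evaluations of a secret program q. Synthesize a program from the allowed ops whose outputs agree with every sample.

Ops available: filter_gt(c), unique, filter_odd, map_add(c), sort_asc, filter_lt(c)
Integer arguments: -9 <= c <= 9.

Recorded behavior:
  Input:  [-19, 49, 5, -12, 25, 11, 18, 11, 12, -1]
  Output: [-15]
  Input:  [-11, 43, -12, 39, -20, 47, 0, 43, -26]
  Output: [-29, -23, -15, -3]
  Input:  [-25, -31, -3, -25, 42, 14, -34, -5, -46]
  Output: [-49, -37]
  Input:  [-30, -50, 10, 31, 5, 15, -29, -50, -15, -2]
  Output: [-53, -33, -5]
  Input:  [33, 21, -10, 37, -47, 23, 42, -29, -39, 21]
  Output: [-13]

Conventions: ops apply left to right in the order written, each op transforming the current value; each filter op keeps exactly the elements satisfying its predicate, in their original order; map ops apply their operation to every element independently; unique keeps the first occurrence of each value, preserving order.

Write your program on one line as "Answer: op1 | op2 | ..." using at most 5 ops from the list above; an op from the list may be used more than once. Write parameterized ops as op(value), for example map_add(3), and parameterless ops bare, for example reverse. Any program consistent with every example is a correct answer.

map_add(-3) | unique | filter_odd | sort_asc | filter_lt(-1)

Check, running the answer program on each example:
  [-19, 49, 5, -12, 25, 11, 18, 11, 12, -1] -> [-22, 46, 2, -15, 22, 8, 15, 8, 9, -4] -> [-22, 46, 2, -15, 22, 8, 15, 9, -4] -> [-15, 15, 9] -> [-15, 9, 15] -> [-15]
  [-11, 43, -12, 39, -20, 47, 0, 43, -26] -> [-14, 40, -15, 36, -23, 44, -3, 40, -29] -> [-14, 40, -15, 36, -23, 44, -3, -29] -> [-15, -23, -3, -29] -> [-29, -23, -15, -3] -> [-29, -23, -15, -3]
  [-25, -31, -3, -25, 42, 14, -34, -5, -46] -> [-28, -34, -6, -28, 39, 11, -37, -8, -49] -> [-28, -34, -6, 39, 11, -37, -8, -49] -> [39, 11, -37, -49] -> [-49, -37, 11, 39] -> [-49, -37]
  [-30, -50, 10, 31, 5, 15, -29, -50, -15, -2] -> [-33, -53, 7, 28, 2, 12, -32, -53, -18, -5] -> [-33, -53, 7, 28, 2, 12, -32, -18, -5] -> [-33, -53, 7, -5] -> [-53, -33, -5, 7] -> [-53, -33, -5]
  [33, 21, -10, 37, -47, 23, 42, -29, -39, 21] -> [30, 18, -13, 34, -50, 20, 39, -32, -42, 18] -> [30, 18, -13, 34, -50, 20, 39, -32, -42] -> [-13, 39] -> [-13, 39] -> [-13]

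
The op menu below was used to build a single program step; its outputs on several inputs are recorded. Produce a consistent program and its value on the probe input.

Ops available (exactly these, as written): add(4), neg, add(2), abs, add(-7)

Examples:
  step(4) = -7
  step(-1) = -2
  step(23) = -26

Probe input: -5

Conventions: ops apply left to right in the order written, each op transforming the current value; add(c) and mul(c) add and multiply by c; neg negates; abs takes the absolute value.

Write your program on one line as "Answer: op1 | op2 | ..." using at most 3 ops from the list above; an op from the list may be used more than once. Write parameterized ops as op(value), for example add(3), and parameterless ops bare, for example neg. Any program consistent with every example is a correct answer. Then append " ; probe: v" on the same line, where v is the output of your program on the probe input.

neg | add(4) | add(-7) ; probe: 2

Check, running the answer program on each example:
  4 -> -4 -> 0 -> -7
  -1 -> 1 -> 5 -> -2
  23 -> -23 -> -19 -> -26
  probe: -5 -> 5 -> 9 -> 2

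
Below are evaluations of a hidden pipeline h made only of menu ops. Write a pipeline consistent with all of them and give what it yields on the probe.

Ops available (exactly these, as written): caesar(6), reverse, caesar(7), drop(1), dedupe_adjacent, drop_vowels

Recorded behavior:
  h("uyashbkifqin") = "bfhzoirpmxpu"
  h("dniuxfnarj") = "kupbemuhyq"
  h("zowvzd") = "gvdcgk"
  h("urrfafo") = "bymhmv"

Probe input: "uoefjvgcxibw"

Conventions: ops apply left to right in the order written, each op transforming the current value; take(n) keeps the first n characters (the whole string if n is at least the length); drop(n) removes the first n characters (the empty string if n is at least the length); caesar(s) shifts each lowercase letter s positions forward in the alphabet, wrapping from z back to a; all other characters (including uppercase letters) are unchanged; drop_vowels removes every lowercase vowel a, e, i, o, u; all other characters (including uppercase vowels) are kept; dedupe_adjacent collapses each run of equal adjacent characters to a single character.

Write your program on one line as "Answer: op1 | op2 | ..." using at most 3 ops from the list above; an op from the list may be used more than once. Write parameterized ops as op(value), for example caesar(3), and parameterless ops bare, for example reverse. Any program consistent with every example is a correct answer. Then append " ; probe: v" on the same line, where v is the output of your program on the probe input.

caesar(7) | dedupe_adjacent ; probe: "bvlmqcnjepid"

Check, running the answer program on each example:
  "uyashbkifqin" -> "bfhzoirpmxpu" -> "bfhzoirpmxpu"
  "dniuxfnarj" -> "kupbemuhyq" -> "kupbemuhyq"
  "zowvzd" -> "gvdcgk" -> "gvdcgk"
  "urrfafo" -> "byymhmv" -> "bymhmv"
  probe: "uoefjvgcxibw" -> "bvlmqcnjepid" -> "bvlmqcnjepid"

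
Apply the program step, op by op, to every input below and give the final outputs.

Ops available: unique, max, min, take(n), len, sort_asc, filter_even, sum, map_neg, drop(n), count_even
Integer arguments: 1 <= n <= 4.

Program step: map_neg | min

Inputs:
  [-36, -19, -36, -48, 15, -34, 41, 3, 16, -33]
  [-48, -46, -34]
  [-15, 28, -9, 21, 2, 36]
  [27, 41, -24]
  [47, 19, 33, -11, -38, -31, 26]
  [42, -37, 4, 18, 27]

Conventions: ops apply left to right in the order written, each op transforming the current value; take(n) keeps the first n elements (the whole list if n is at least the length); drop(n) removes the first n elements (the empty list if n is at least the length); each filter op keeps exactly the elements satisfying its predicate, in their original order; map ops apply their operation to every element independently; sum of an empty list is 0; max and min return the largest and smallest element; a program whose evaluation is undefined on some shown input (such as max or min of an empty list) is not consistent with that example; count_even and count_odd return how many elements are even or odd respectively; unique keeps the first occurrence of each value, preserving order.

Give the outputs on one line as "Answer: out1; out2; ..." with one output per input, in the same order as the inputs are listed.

-41; 34; -36; -41; -47; -42

Execution, op by op:
  [-36, -19, -36, -48, 15, -34, 41, 3, 16, -33] -> [36, 19, 36, 48, -15, 34, -41, -3, -16, 33] -> -41
  [-48, -46, -34] -> [48, 46, 34] -> 34
  [-15, 28, -9, 21, 2, 36] -> [15, -28, 9, -21, -2, -36] -> -36
  [27, 41, -24] -> [-27, -41, 24] -> -41
  [47, 19, 33, -11, -38, -31, 26] -> [-47, -19, -33, 11, 38, 31, -26] -> -47
  [42, -37, 4, 18, 27] -> [-42, 37, -4, -18, -27] -> -42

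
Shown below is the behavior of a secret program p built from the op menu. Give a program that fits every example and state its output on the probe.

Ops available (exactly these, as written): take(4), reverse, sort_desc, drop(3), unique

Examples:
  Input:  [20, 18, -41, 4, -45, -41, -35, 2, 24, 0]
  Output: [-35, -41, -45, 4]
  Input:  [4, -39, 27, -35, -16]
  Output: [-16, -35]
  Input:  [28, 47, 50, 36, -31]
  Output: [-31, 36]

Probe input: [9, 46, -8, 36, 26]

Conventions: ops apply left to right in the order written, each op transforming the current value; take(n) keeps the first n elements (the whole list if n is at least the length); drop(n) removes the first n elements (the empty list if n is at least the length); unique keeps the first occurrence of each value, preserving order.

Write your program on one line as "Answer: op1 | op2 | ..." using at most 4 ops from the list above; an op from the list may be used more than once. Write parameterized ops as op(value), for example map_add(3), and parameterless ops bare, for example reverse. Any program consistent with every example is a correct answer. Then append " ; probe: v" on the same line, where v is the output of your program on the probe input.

drop(3) | take(4) | reverse ; probe: [26, 36]

Check, running the answer program on each example:
  [20, 18, -41, 4, -45, -41, -35, 2, 24, 0] -> [4, -45, -41, -35, 2, 24, 0] -> [4, -45, -41, -35] -> [-35, -41, -45, 4]
  [4, -39, 27, -35, -16] -> [-35, -16] -> [-35, -16] -> [-16, -35]
  [28, 47, 50, 36, -31] -> [36, -31] -> [36, -31] -> [-31, 36]
  probe: [9, 46, -8, 36, 26] -> [36, 26] -> [36, 26] -> [26, 36]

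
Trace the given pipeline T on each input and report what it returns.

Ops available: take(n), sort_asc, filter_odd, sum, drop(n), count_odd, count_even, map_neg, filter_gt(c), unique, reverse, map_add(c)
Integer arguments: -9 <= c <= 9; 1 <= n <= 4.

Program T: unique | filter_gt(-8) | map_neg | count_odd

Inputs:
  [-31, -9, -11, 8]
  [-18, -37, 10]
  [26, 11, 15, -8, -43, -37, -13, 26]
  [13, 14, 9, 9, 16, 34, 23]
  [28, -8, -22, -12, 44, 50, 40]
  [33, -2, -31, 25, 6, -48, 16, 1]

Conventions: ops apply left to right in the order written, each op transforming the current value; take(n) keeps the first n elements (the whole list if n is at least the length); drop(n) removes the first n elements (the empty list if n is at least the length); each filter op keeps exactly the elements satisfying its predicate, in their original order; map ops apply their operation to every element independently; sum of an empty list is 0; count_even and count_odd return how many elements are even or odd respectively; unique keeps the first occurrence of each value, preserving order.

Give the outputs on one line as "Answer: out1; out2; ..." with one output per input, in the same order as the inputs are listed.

0; 0; 2; 3; 0; 3

Execution, op by op:
  [-31, -9, -11, 8] -> [-31, -9, -11, 8] -> [8] -> [-8] -> 0
  [-18, -37, 10] -> [-18, -37, 10] -> [10] -> [-10] -> 0
  [26, 11, 15, -8, -43, -37, -13, 26] -> [26, 11, 15, -8, -43, -37, -13] -> [26, 11, 15] -> [-26, -11, -15] -> 2
  [13, 14, 9, 9, 16, 34, 23] -> [13, 14, 9, 16, 34, 23] -> [13, 14, 9, 16, 34, 23] -> [-13, -14, -9, -16, -34, -23] -> 3
  [28, -8, -22, -12, 44, 50, 40] -> [28, -8, -22, -12, 44, 50, 40] -> [28, 44, 50, 40] -> [-28, -44, -50, -40] -> 0
  [33, -2, -31, 25, 6, -48, 16, 1] -> [33, -2, -31, 25, 6, -48, 16, 1] -> [33, -2, 25, 6, 16, 1] -> [-33, 2, -25, -6, -16, -1] -> 3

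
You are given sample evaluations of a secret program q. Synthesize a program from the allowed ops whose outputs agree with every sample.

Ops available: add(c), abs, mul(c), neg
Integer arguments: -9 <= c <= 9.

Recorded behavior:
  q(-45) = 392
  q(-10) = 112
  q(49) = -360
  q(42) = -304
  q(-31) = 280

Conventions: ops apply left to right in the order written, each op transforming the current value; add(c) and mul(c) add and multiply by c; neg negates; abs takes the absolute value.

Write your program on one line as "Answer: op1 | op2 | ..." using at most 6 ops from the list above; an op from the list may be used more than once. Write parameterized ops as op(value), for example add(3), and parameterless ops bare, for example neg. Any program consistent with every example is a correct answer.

mul(4) | add(-9) | add(-7) | mul(2) | neg

Check, running the answer program on each example:
  -45 -> -180 -> -189 -> -196 -> -392 -> 392
  -10 -> -40 -> -49 -> -56 -> -112 -> 112
  49 -> 196 -> 187 -> 180 -> 360 -> -360
  42 -> 168 -> 159 -> 152 -> 304 -> -304
  -31 -> -124 -> -133 -> -140 -> -280 -> 280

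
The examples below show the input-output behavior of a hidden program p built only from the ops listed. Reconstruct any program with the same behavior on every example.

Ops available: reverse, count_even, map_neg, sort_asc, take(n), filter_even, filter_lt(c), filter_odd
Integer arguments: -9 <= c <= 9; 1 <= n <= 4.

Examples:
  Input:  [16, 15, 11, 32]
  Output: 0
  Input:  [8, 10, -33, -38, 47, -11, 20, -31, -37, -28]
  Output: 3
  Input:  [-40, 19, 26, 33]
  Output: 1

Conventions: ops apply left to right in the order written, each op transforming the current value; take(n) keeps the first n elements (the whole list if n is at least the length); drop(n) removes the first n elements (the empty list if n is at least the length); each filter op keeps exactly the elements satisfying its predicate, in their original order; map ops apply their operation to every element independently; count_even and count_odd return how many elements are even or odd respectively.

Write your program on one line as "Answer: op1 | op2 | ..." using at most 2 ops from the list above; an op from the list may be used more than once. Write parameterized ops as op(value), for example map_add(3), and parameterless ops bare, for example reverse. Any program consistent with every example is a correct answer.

filter_lt(9) | count_even

Check, running the answer program on each example:
  [16, 15, 11, 32] -> [] -> 0
  [8, 10, -33, -38, 47, -11, 20, -31, -37, -28] -> [8, -33, -38, -11, -31, -37, -28] -> 3
  [-40, 19, 26, 33] -> [-40] -> 1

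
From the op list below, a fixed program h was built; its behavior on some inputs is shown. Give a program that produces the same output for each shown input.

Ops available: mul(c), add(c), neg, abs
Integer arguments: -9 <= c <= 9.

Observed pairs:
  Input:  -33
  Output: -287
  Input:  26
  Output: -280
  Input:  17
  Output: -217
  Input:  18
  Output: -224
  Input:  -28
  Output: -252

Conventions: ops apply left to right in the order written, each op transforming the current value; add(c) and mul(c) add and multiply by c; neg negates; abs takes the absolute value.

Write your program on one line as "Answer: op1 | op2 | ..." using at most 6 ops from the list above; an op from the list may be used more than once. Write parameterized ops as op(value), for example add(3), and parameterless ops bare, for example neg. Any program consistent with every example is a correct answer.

add(3) | abs | add(3) | add(8) | neg | mul(7)

Check, running the answer program on each example:
  -33 -> -30 -> 30 -> 33 -> 41 -> -41 -> -287
  26 -> 29 -> 29 -> 32 -> 40 -> -40 -> -280
  17 -> 20 -> 20 -> 23 -> 31 -> -31 -> -217
  18 -> 21 -> 21 -> 24 -> 32 -> -32 -> -224
  -28 -> -25 -> 25 -> 28 -> 36 -> -36 -> -252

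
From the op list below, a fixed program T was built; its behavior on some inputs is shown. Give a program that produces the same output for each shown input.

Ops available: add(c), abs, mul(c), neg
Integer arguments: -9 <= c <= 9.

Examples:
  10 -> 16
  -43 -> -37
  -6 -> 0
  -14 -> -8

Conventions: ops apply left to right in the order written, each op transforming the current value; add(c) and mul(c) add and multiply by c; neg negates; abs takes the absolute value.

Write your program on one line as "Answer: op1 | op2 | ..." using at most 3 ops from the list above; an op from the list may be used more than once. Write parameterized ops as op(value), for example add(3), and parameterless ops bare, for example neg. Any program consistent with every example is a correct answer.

add(4) | add(-2) | add(4)

Check, running the answer program on each example:
  10 -> 14 -> 12 -> 16
  -43 -> -39 -> -41 -> -37
  -6 -> -2 -> -4 -> 0
  -14 -> -10 -> -12 -> -8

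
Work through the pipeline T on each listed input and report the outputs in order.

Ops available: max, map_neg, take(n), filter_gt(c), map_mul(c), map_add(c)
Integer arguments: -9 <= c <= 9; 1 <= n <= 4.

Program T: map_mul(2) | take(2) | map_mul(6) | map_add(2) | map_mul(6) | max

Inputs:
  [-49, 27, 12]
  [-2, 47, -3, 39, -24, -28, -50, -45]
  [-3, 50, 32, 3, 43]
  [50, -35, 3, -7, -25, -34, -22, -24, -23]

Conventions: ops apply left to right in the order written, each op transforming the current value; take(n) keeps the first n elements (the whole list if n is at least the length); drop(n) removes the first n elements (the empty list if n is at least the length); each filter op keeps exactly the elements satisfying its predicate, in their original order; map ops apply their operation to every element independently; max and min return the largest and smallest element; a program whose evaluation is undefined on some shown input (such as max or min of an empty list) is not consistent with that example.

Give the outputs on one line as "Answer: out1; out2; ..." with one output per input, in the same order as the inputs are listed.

1956; 3396; 3612; 3612

Execution, op by op:
  [-49, 27, 12] -> [-98, 54, 24] -> [-98, 54] -> [-588, 324] -> [-586, 326] -> [-3516, 1956] -> 1956
  [-2, 47, -3, 39, -24, -28, -50, -45] -> [-4, 94, -6, 78, -48, -56, -100, -90] -> [-4, 94] -> [-24, 564] -> [-22, 566] -> [-132, 3396] -> 3396
  [-3, 50, 32, 3, 43] -> [-6, 100, 64, 6, 86] -> [-6, 100] -> [-36, 600] -> [-34, 602] -> [-204, 3612] -> 3612
  [50, -35, 3, -7, -25, -34, -22, -24, -23] -> [100, -70, 6, -14, -50, -68, -44, -48, -46] -> [100, -70] -> [600, -420] -> [602, -418] -> [3612, -2508] -> 3612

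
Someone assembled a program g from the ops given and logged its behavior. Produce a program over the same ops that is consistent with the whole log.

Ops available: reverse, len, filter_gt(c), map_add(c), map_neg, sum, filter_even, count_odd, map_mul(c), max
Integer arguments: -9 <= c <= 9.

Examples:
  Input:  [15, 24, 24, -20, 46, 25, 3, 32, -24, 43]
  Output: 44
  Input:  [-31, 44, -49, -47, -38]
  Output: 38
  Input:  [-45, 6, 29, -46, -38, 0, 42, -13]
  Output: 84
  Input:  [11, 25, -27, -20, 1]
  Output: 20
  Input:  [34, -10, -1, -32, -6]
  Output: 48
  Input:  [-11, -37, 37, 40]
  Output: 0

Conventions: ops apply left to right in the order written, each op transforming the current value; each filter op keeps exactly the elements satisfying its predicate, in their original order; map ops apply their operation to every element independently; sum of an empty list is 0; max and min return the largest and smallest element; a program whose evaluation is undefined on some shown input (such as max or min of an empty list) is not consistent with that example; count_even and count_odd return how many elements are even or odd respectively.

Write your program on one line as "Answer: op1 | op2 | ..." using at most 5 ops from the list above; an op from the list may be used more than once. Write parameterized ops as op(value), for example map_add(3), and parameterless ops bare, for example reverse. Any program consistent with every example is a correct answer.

map_neg | filter_gt(-6) | filter_even | sum

Check, running the answer program on each example:
  [15, 24, 24, -20, 46, 25, 3, 32, -24, 43] -> [-15, -24, -24, 20, -46, -25, -3, -32, 24, -43] -> [20, -3, 24] -> [20, 24] -> 44
  [-31, 44, -49, -47, -38] -> [31, -44, 49, 47, 38] -> [31, 49, 47, 38] -> [38] -> 38
  [-45, 6, 29, -46, -38, 0, 42, -13] -> [45, -6, -29, 46, 38, 0, -42, 13] -> [45, 46, 38, 0, 13] -> [46, 38, 0] -> 84
  [11, 25, -27, -20, 1] -> [-11, -25, 27, 20, -1] -> [27, 20, -1] -> [20] -> 20
  [34, -10, -1, -32, -6] -> [-34, 10, 1, 32, 6] -> [10, 1, 32, 6] -> [10, 32, 6] -> 48
  [-11, -37, 37, 40] -> [11, 37, -37, -40] -> [11, 37] -> [] -> 0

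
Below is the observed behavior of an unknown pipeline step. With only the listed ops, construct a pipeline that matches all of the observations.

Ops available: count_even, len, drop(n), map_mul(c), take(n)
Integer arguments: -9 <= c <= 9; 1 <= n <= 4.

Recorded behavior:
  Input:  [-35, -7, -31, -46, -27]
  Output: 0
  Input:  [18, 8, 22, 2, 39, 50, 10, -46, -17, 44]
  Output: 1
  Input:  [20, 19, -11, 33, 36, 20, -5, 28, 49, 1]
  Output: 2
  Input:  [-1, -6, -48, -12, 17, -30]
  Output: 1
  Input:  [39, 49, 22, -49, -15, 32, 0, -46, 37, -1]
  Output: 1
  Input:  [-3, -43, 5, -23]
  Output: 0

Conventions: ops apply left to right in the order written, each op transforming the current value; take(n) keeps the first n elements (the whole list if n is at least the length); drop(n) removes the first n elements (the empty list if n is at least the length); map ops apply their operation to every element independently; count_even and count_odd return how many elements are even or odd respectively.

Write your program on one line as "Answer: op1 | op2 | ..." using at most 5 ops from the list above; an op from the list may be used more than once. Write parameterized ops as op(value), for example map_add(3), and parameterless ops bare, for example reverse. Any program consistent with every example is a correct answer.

drop(2) | take(4) | drop(2) | count_even

Check, running the answer program on each example:
  [-35, -7, -31, -46, -27] -> [-31, -46, -27] -> [-31, -46, -27] -> [-27] -> 0
  [18, 8, 22, 2, 39, 50, 10, -46, -17, 44] -> [22, 2, 39, 50, 10, -46, -17, 44] -> [22, 2, 39, 50] -> [39, 50] -> 1
  [20, 19, -11, 33, 36, 20, -5, 28, 49, 1] -> [-11, 33, 36, 20, -5, 28, 49, 1] -> [-11, 33, 36, 20] -> [36, 20] -> 2
  [-1, -6, -48, -12, 17, -30] -> [-48, -12, 17, -30] -> [-48, -12, 17, -30] -> [17, -30] -> 1
  [39, 49, 22, -49, -15, 32, 0, -46, 37, -1] -> [22, -49, -15, 32, 0, -46, 37, -1] -> [22, -49, -15, 32] -> [-15, 32] -> 1
  [-3, -43, 5, -23] -> [5, -23] -> [5, -23] -> [] -> 0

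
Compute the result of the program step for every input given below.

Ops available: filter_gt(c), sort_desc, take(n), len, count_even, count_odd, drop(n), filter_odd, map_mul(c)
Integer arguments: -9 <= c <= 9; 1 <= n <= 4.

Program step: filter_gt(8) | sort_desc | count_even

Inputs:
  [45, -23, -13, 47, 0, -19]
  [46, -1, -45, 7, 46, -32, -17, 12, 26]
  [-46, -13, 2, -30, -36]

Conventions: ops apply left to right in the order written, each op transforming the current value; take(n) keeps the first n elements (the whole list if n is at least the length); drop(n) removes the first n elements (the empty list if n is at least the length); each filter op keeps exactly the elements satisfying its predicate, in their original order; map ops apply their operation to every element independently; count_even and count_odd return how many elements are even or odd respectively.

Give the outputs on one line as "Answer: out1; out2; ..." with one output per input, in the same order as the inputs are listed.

Execution, op by op:
  [45, -23, -13, 47, 0, -19] -> [45, 47] -> [47, 45] -> 0
  [46, -1, -45, 7, 46, -32, -17, 12, 26] -> [46, 46, 12, 26] -> [46, 46, 26, 12] -> 4
  [-46, -13, 2, -30, -36] -> [] -> [] -> 0

0; 4; 0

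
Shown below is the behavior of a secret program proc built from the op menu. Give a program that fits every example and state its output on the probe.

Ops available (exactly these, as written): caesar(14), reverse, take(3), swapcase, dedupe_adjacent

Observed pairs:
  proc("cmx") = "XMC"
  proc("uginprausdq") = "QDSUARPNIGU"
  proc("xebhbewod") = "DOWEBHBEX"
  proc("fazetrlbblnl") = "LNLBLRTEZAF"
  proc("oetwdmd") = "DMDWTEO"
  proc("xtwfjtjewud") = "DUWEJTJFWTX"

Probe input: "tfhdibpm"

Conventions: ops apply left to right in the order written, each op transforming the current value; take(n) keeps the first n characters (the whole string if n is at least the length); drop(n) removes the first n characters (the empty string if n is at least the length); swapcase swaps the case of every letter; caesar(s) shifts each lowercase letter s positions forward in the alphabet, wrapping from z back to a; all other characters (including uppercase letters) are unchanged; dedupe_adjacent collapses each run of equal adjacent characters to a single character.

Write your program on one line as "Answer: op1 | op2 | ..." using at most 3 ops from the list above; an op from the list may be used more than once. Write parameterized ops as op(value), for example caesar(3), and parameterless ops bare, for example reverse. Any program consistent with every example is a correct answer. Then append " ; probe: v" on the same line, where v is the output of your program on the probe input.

dedupe_adjacent | swapcase | reverse ; probe: "MPBIDHFT"

Check, running the answer program on each example:
  "cmx" -> "cmx" -> "CMX" -> "XMC"
  "uginprausdq" -> "uginprausdq" -> "UGINPRAUSDQ" -> "QDSUARPNIGU"
  "xebhbewod" -> "xebhbewod" -> "XEBHBEWOD" -> "DOWEBHBEX"
  "fazetrlbblnl" -> "fazetrlblnl" -> "FAZETRLBLNL" -> "LNLBLRTEZAF"
  "oetwdmd" -> "oetwdmd" -> "OETWDMD" -> "DMDWTEO"
  "xtwfjtjewud" -> "xtwfjtjewud" -> "XTWFJTJEWUD" -> "DUWEJTJFWTX"
  probe: "tfhdibpm" -> "tfhdibpm" -> "TFHDIBPM" -> "MPBIDHFT"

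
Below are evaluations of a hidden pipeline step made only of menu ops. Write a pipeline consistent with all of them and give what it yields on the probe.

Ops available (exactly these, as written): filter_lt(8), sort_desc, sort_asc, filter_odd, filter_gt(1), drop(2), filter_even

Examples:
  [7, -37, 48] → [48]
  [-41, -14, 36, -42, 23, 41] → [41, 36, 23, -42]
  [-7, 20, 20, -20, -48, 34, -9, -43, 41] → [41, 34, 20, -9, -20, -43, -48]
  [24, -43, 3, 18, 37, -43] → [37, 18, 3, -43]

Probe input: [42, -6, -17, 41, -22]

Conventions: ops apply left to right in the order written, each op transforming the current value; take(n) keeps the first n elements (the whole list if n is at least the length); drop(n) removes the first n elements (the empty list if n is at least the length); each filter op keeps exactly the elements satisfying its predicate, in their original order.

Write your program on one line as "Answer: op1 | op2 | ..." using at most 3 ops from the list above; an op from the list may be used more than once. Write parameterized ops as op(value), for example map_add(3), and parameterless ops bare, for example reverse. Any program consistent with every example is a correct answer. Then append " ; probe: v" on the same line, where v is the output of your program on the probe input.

drop(2) | sort_asc | sort_desc ; probe: [41, -17, -22]

Check, running the answer program on each example:
  [7, -37, 48] -> [48] -> [48] -> [48]
  [-41, -14, 36, -42, 23, 41] -> [36, -42, 23, 41] -> [-42, 23, 36, 41] -> [41, 36, 23, -42]
  [-7, 20, 20, -20, -48, 34, -9, -43, 41] -> [20, -20, -48, 34, -9, -43, 41] -> [-48, -43, -20, -9, 20, 34, 41] -> [41, 34, 20, -9, -20, -43, -48]
  [24, -43, 3, 18, 37, -43] -> [3, 18, 37, -43] -> [-43, 3, 18, 37] -> [37, 18, 3, -43]
  probe: [42, -6, -17, 41, -22] -> [-17, 41, -22] -> [-22, -17, 41] -> [41, -17, -22]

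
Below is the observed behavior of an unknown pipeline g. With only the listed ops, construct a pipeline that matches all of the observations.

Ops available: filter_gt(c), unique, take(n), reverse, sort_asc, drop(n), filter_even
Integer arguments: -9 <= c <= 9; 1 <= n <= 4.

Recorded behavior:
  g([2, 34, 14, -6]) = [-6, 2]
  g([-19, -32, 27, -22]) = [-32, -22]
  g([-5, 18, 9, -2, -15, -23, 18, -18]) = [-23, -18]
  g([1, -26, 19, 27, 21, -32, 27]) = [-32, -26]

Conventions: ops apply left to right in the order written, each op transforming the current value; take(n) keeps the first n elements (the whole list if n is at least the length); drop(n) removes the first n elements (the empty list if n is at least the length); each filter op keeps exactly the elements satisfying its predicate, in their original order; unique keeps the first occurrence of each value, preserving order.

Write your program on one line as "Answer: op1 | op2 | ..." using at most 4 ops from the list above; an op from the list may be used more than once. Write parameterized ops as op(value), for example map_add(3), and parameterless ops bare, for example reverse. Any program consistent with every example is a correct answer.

sort_asc | unique | take(2)

Check, running the answer program on each example:
  [2, 34, 14, -6] -> [-6, 2, 14, 34] -> [-6, 2, 14, 34] -> [-6, 2]
  [-19, -32, 27, -22] -> [-32, -22, -19, 27] -> [-32, -22, -19, 27] -> [-32, -22]
  [-5, 18, 9, -2, -15, -23, 18, -18] -> [-23, -18, -15, -5, -2, 9, 18, 18] -> [-23, -18, -15, -5, -2, 9, 18] -> [-23, -18]
  [1, -26, 19, 27, 21, -32, 27] -> [-32, -26, 1, 19, 21, 27, 27] -> [-32, -26, 1, 19, 21, 27] -> [-32, -26]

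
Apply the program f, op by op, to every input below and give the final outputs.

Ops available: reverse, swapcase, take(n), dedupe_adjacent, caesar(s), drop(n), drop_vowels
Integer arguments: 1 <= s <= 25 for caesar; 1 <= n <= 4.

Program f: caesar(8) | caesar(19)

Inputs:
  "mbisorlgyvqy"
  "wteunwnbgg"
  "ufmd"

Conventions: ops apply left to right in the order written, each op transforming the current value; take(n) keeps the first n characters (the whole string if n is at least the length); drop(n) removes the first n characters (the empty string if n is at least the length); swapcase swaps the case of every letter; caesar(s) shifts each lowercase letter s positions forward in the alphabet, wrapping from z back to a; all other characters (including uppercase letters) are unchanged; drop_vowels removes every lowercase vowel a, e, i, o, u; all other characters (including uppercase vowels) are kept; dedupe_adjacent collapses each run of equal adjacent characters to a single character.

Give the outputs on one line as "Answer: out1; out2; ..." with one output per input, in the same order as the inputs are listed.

Execution, op by op:
  "mbisorlgyvqy" -> "ujqawztogdyg" -> "ncjtpsmhzwrz"
  "wteunwnbgg" -> "ebmcvevjoo" -> "xufvoxochh"
  "ufmd" -> "cnul" -> "vgne"

"ncjtpsmhzwrz"; "xufvoxochh"; "vgne"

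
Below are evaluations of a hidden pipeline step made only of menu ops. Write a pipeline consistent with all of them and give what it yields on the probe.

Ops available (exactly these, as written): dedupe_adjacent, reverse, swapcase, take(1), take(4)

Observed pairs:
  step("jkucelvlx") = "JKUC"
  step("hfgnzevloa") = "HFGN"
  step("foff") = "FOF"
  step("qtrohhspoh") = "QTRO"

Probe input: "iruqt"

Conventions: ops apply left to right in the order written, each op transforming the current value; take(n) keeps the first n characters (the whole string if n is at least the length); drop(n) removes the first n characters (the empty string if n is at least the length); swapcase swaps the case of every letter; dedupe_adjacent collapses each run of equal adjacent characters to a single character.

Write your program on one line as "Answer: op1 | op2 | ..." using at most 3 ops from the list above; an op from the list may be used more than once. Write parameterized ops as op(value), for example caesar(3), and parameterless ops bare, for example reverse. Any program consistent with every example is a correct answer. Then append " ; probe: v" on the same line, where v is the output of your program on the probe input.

dedupe_adjacent | take(4) | swapcase ; probe: "IRUQ"

Check, running the answer program on each example:
  "jkucelvlx" -> "jkucelvlx" -> "jkuc" -> "JKUC"
  "hfgnzevloa" -> "hfgnzevloa" -> "hfgn" -> "HFGN"
  "foff" -> "fof" -> "fof" -> "FOF"
  "qtrohhspoh" -> "qtrohspoh" -> "qtro" -> "QTRO"
  probe: "iruqt" -> "iruqt" -> "iruq" -> "IRUQ"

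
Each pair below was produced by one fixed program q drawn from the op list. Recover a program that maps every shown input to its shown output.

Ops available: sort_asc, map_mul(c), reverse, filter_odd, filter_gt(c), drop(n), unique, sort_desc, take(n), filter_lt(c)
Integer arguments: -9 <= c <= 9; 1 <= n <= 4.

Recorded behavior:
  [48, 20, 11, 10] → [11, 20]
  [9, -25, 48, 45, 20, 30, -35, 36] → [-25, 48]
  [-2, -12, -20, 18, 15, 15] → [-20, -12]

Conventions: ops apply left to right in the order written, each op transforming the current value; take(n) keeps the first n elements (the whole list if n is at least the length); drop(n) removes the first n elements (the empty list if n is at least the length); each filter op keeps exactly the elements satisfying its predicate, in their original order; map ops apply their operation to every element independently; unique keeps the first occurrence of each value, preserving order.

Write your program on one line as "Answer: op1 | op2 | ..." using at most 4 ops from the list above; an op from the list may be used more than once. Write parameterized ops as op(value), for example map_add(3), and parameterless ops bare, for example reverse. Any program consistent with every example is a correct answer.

take(3) | drop(1) | sort_desc | sort_asc

Check, running the answer program on each example:
  [48, 20, 11, 10] -> [48, 20, 11] -> [20, 11] -> [20, 11] -> [11, 20]
  [9, -25, 48, 45, 20, 30, -35, 36] -> [9, -25, 48] -> [-25, 48] -> [48, -25] -> [-25, 48]
  [-2, -12, -20, 18, 15, 15] -> [-2, -12, -20] -> [-12, -20] -> [-12, -20] -> [-20, -12]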